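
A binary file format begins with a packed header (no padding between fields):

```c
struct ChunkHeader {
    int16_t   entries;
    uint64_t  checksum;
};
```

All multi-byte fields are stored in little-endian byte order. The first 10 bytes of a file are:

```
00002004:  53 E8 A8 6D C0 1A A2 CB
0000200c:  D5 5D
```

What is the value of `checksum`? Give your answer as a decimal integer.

`checksum` follows `entries` (2 bytes), so it starts at byte offset 2 and occupies 8 bytes.
Bytes at offsets 2..9: A8 6D C0 1A A2 CB D5 5D.
Little-endian stores the least-significant byte at the lowest address.
Reassemble most-significant byte first: 5D D5 CB A2 1A C0 6D A8 → 0x5DD5CBA21AC06DA8.
0x5DD5CBA21AC06DA8 = 6761534312660626856.

6761534312660626856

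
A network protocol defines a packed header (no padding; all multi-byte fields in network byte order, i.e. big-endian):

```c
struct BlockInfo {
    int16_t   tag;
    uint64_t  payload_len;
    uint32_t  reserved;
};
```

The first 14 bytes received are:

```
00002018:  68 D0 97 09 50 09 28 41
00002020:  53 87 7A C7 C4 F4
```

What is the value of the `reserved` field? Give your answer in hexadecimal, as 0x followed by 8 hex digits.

`reserved` follows `tag` (2 B), `payload_len` (8 B), so it starts at offset 2 + 8 = 10 and occupies 4 bytes.
Bytes at offsets 10..13: 7A C7 C4 F4.
In big-endian order the high byte comes first in memory.
The bytes are already most-significant first: 0x7AC7C4F4.

0x7AC7C4F4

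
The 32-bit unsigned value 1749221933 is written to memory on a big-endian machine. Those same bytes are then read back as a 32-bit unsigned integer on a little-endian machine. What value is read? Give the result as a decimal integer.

755123048

1749221933 in 32-bit hexadecimal is 0x6843022D.
Stored big-endian, the bytes at ascending addresses are 68 43 02 2D.
Read back as little-endian, the first byte is least significant, giving 0x2D024368.
0x2D024368 = 755123048.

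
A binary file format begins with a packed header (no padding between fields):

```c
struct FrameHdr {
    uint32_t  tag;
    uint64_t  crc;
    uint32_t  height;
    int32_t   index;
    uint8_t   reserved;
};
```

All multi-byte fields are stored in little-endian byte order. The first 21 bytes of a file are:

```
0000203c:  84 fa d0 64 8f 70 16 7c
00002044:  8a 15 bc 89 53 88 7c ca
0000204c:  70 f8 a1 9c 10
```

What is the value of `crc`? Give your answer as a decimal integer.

`crc` follows `tag` (4 bytes), so it starts at byte offset 4 and occupies 8 bytes.
Bytes at offsets 4..11: 8F 70 16 7C 8A 15 BC 89.
Little-endian: lowest address holds the least-significant byte.
Reassemble most-significant byte first: 89 BC 15 8A 7C 16 70 8F → 0x89BC158A7C16708F.
0x89BC158A7C16708F = 9924831363349246095.

9924831363349246095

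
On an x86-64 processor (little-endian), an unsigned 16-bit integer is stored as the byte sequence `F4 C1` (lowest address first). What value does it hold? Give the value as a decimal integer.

49652

Little-endian stores the least-significant byte at the lowest address.
Reassemble most-significant byte first: C1 F4 → 0xC1F4.
0xC1F4 = 49652.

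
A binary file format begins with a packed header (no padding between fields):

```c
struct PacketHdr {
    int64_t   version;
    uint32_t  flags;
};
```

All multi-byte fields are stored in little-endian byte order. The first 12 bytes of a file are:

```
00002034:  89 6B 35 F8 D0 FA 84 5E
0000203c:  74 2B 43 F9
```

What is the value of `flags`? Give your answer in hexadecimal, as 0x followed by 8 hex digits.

0xF9432B74

`flags` follows `version` (8 bytes), so it starts at byte offset 8 and occupies 4 bytes.
Bytes at offsets 8..11: 74 2B 43 F9.
In little-endian order the low byte comes first in memory.
Reassemble most-significant byte first: F9 43 2B 74 → 0xF9432B74.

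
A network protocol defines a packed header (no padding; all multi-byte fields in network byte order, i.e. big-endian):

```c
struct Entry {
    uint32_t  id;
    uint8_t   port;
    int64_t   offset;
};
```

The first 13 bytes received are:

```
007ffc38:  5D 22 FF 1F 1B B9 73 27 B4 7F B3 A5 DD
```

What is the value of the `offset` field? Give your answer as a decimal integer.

-5083675898181081635

`offset` follows `id` (4 B), `port` (1 B), so it starts at offset 4 + 1 = 5 and occupies 8 bytes.
Bytes at offsets 5..12: B9 73 27 B4 7F B3 A5 DD.
Big-endian: lowest address holds the most-significant byte.
The bytes are already most-significant first: 0xB97327B47FB3A5DD.
Top bit is set, so as a signed 64-bit value this is 0xB97327B47FB3A5DD − 2^64 = -5083675898181081635.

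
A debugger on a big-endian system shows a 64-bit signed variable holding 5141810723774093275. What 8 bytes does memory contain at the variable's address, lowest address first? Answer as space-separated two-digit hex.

5141810723774093275 in hexadecimal, padded to 64 bits, is 0x475B619C5CD957DB.
Split into bytes (most-significant first): 47 5B 61 9C 5C D9 57 DB.
Big-endian: lowest address holds the most-significant byte.
So the memory order matches the most-significant-first order: 47 5B 61 9C 5C D9 57 DB.

47 5B 61 9C 5C D9 57 DB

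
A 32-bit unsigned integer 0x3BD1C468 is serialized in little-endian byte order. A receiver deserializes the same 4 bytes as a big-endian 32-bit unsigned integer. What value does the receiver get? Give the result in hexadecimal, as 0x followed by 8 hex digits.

Stored little-endian, the bytes at ascending addresses are 68 C4 D1 3B.
Read back as big-endian, the last byte is least significant, giving 0x68C4D13B.

0x68C4D13B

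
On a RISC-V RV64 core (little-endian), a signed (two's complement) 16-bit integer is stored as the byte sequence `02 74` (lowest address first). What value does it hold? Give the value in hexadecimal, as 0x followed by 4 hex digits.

Little-endian: lowest address holds the least-significant byte.
Reassemble most-significant byte first: 74 02 → 0x7402.

0x7402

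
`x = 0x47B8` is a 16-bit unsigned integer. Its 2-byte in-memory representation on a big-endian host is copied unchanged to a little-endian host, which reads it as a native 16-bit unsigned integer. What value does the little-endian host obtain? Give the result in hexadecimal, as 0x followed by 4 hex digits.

0xB847

Stored big-endian, the bytes at ascending addresses are 47 B8.
Read back as little-endian, the first byte is least significant, giving 0xB847.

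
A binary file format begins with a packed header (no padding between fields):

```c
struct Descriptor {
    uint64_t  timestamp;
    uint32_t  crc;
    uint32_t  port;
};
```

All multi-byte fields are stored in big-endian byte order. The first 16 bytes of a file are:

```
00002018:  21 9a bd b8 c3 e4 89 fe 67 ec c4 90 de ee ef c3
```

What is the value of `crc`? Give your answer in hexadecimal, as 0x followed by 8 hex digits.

0x67ECC490

`crc` follows `timestamp` (8 bytes), so it starts at byte offset 8 and occupies 4 bytes.
Bytes at offsets 8..11: 67 EC C4 90.
Big-endian stores the most-significant byte at the lowest address.
The bytes are already most-significant first: 0x67ECC490.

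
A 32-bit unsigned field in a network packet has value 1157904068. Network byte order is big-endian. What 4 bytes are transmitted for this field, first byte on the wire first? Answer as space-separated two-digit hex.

1157904068 in hexadecimal, padded to 32 bits, is 0x450436C4.
Split into bytes (most-significant first): 45 04 36 C4.
Big-endian: lowest address holds the most-significant byte.
So the memory order matches the most-significant-first order: 45 04 36 C4.

45 04 36 C4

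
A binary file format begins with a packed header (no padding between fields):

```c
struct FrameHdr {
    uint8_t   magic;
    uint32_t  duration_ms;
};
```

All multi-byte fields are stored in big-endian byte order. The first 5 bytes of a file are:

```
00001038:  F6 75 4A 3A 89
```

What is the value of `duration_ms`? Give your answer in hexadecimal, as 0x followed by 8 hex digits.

`duration_ms` follows `magic` (1 byte), so it starts at byte offset 1 and occupies 4 bytes.
Bytes at offsets 1..4: 75 4A 3A 89.
Big-endian: lowest address holds the most-significant byte.
The bytes are already most-significant first: 0x754A3A89.

0x754A3A89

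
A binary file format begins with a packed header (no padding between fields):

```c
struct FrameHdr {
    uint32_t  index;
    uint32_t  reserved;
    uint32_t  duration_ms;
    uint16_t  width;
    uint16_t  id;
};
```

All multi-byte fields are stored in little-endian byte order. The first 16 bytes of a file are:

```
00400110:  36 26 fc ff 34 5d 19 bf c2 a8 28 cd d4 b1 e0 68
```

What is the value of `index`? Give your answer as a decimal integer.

4294714934

`index` is the first field, at byte offset 0, occupying 4 bytes.
Bytes at offsets 0..3: 36 26 FC FF.
Little-endian stores the least-significant byte at the lowest address.
Reassemble most-significant byte first: FF FC 26 36 → 0xFFFC2636.
0xFFFC2636 = 4294714934.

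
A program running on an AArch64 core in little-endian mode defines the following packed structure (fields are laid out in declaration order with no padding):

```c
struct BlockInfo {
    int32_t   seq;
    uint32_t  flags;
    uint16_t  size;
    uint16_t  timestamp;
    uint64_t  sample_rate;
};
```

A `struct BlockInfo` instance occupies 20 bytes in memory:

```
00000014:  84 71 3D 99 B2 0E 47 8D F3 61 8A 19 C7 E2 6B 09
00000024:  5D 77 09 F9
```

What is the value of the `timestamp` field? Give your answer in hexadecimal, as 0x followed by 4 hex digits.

0x198A

`timestamp` follows `seq` (4 B), `flags` (4 B), `size` (2 B), so it starts at offset 4 + 4 + 2 = 10 and occupies 2 bytes.
Bytes at offsets 10..11: 8A 19.
In little-endian order the low byte comes first in memory.
Reassemble most-significant byte first: 19 8A → 0x198A.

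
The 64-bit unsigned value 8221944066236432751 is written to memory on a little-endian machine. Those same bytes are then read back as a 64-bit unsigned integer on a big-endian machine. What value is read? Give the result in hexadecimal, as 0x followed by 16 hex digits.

0x6F41270791361A72

8221944066236432751 in 64-bit hexadecimal is 0x721A36910727416F.
Stored little-endian, the bytes at ascending addresses are 6F 41 27 07 91 36 1A 72.
Read back as big-endian, the last byte is least significant, giving 0x6F41270791361A72.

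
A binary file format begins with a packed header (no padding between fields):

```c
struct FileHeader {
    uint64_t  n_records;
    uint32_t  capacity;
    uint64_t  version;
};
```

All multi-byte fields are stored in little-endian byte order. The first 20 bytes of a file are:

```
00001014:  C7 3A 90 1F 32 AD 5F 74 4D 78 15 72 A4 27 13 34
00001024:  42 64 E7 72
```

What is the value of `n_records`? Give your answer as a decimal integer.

8385611461976668871

`n_records` is the first field, at byte offset 0, occupying 8 bytes.
Bytes at offsets 0..7: C7 3A 90 1F 32 AD 5F 74.
Little-endian stores the least-significant byte at the lowest address.
Reassemble most-significant byte first: 74 5F AD 32 1F 90 3A C7 → 0x745FAD321F903AC7.
0x745FAD321F903AC7 = 8385611461976668871.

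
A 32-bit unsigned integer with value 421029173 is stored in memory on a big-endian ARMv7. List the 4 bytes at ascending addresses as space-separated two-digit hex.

19 18 65 35

421029173 in hexadecimal, padded to 32 bits, is 0x19186535.
Split into bytes (most-significant first): 19 18 65 35.
Big-endian: lowest address holds the most-significant byte.
So the memory order matches the most-significant-first order: 19 18 65 35.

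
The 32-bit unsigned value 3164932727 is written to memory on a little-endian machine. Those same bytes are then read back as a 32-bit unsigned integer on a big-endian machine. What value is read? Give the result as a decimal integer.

3164932727 in 32-bit hexadecimal is 0xBCA50A77.
Stored little-endian, the bytes at ascending addresses are 77 0A A5 BC.
Read back as big-endian, the last byte is least significant, giving 0x770AA5BC.
0x770AA5BC = 1997186492.

1997186492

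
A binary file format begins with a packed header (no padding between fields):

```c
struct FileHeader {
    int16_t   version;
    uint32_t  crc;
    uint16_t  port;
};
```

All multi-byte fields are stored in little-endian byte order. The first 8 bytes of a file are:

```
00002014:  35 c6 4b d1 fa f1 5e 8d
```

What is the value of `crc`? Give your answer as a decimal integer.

`crc` follows `version` (2 bytes), so it starts at byte offset 2 and occupies 4 bytes.
Bytes at offsets 2..5: 4B D1 FA F1.
Little-endian stores the least-significant byte at the lowest address.
Reassemble most-significant byte first: F1 FA D1 4B → 0xF1FAD14B.
0xF1FAD14B = 4059746635.

4059746635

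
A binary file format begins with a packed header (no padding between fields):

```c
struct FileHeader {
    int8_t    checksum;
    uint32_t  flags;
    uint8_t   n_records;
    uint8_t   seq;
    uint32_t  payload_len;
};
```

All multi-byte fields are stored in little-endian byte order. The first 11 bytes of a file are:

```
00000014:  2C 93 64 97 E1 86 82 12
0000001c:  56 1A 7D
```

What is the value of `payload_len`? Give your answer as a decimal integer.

`payload_len` follows `checksum` (1 B), `flags` (4 B), `n_records` (1 B), `seq` (1 B), so it starts at offset 1 + 4 + 1 + 1 = 7 and occupies 4 bytes.
Bytes at offsets 7..10: 12 56 1A 7D.
Little-endian: lowest address holds the least-significant byte.
Reassemble most-significant byte first: 7D 1A 56 12 → 0x7D1A5612.
0x7D1A5612 = 2098877970.

2098877970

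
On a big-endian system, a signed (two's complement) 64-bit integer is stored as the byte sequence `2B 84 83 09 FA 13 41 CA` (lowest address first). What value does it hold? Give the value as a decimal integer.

3135775319430218186

Big-endian: lowest address holds the most-significant byte.
The bytes are already most-significant first: 0x2B848309FA1341CA.
0x2B848309FA1341CA = 3135775319430218186.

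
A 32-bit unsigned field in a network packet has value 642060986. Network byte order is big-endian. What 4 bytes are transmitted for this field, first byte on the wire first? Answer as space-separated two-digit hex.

26 45 12 BA

642060986 in hexadecimal, padded to 32 bits, is 0x264512BA.
Split into bytes (most-significant first): 26 45 12 BA.
Big-endian: lowest address holds the most-significant byte.
So the memory order matches the most-significant-first order: 26 45 12 BA.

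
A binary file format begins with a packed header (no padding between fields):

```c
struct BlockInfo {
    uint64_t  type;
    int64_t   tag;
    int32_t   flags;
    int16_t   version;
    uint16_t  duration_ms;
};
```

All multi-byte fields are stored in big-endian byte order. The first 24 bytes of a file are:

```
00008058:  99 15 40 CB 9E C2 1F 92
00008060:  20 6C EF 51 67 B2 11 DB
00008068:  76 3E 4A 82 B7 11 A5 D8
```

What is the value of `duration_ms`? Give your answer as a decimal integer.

`duration_ms` follows `type` (8 B), `tag` (8 B), `flags` (4 B), `version` (2 B), so it starts at offset 8 + 8 + 4 + 2 = 22 and occupies 2 bytes.
Bytes at offsets 22..23: A5 D8.
Big-endian stores the most-significant byte at the lowest address.
The bytes are already most-significant first: 0xA5D8.
0xA5D8 = 42456.

42456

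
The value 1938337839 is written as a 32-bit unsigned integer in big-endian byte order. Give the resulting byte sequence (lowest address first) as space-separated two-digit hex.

1938337839 in hexadecimal, padded to 32 bits, is 0x7388B02F.
Split into bytes (most-significant first): 73 88 B0 2F.
In big-endian order the high byte comes first in memory.
So the memory order matches the most-significant-first order: 73 88 B0 2F.

73 88 B0 2F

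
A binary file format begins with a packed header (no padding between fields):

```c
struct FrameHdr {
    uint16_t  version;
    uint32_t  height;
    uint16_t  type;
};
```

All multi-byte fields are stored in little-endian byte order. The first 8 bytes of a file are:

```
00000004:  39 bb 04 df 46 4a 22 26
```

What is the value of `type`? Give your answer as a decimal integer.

`type` follows `version` (2 B), `height` (4 B), so it starts at offset 2 + 4 = 6 and occupies 2 bytes.
Bytes at offsets 6..7: 22 26.
In little-endian order the low byte comes first in memory.
Reassemble most-significant byte first: 26 22 → 0x2622.
0x2622 = 9762.

9762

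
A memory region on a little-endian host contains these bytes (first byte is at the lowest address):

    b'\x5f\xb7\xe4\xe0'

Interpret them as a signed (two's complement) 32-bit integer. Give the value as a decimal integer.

In little-endian order the low byte comes first in memory.
Reassemble most-significant byte first: E0 E4 B7 5F → 0xE0E4B75F.
Top bit is set, so as a signed 32-bit value this is 0xE0E4B75F − 2^32 = -521881761.

-521881761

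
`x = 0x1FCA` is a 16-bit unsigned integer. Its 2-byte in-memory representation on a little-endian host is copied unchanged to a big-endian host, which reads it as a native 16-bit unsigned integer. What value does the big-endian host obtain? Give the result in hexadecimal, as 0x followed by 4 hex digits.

Stored little-endian, the bytes at ascending addresses are CA 1F.
Read back as big-endian, the last byte is least significant, giving 0xCA1F.

0xCA1F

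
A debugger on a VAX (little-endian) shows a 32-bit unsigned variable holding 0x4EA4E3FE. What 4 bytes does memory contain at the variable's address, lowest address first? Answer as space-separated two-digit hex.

Split into bytes (most-significant first): 4E A4 E3 FE.
In little-endian order the low byte comes first in memory.
So at ascending addresses the bytes are FE E3 A4 4E.

FE E3 A4 4E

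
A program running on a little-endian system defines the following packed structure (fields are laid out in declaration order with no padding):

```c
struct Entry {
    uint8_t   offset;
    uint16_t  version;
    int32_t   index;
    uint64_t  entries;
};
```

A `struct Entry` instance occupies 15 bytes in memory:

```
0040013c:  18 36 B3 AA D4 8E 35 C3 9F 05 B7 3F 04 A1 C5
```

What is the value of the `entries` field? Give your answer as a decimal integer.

14240668168422268867

`entries` follows `offset` (1 B), `version` (2 B), `index` (4 B), so it starts at offset 1 + 2 + 4 = 7 and occupies 8 bytes.
Bytes at offsets 7..14: C3 9F 05 B7 3F 04 A1 C5.
Little-endian: lowest address holds the least-significant byte.
Reassemble most-significant byte first: C5 A1 04 3F B7 05 9F C3 → 0xC5A1043FB7059FC3.
0xC5A1043FB7059FC3 = 14240668168422268867.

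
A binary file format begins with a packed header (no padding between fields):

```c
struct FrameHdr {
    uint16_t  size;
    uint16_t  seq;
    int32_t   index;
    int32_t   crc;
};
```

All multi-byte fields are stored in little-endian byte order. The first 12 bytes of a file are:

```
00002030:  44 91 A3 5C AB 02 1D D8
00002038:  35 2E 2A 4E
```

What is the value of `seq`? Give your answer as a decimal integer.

23715

`seq` follows `size` (2 bytes), so it starts at byte offset 2 and occupies 2 bytes.
Bytes at offsets 2..3: A3 5C.
In little-endian order the low byte comes first in memory.
Reassemble most-significant byte first: 5C A3 → 0x5CA3.
0x5CA3 = 23715.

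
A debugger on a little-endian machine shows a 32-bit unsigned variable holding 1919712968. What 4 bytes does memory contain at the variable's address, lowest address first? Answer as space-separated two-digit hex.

C8 7E 6C 72

1919712968 in hexadecimal, padded to 32 bits, is 0x726C7EC8.
Split into bytes (most-significant first): 72 6C 7E C8.
Little-endian stores the least-significant byte at the lowest address.
So at ascending addresses the bytes are C8 7E 6C 72.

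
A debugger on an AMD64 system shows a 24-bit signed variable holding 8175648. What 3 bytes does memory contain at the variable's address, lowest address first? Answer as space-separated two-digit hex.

8175648 in hexadecimal, padded to 24 bits, is 0x7CC020.
Split into bytes (most-significant first): 7C C0 20.
In little-endian order the low byte comes first in memory.
So at ascending addresses the bytes are 20 C0 7C.

20 C0 7C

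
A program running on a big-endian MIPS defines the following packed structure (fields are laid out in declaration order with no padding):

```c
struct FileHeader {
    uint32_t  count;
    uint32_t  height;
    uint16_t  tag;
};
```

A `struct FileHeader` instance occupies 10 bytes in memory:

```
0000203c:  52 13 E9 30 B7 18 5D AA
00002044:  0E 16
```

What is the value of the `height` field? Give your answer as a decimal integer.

3071827370

`height` follows `count` (4 bytes), so it starts at byte offset 4 and occupies 4 bytes.
Bytes at offsets 4..7: B7 18 5D AA.
Big-endian stores the most-significant byte at the lowest address.
The bytes are already most-significant first: 0xB7185DAA.
0xB7185DAA = 3071827370.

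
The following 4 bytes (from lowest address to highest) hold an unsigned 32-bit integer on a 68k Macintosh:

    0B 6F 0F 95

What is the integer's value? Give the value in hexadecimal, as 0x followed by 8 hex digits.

Big-endian stores the most-significant byte at the lowest address.
The bytes are already most-significant first: 0x0B6F0F95.

0x0B6F0F95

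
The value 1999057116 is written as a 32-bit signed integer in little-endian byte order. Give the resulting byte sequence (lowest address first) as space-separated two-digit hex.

DC 30 27 77

1999057116 in hexadecimal, padded to 32 bits, is 0x772730DC.
Split into bytes (most-significant first): 77 27 30 DC.
Little-endian: lowest address holds the least-significant byte.
So at ascending addresses the bytes are DC 30 27 77.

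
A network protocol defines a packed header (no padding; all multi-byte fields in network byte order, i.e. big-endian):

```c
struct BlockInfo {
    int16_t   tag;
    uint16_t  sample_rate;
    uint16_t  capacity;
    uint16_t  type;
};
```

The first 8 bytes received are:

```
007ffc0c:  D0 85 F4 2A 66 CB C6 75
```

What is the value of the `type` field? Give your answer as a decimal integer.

50805

`type` follows `tag` (2 B), `sample_rate` (2 B), `capacity` (2 B), so it starts at offset 2 + 2 + 2 = 6 and occupies 2 bytes.
Bytes at offsets 6..7: C6 75.
In big-endian order the high byte comes first in memory.
The bytes are already most-significant first: 0xC675.
0xC675 = 50805.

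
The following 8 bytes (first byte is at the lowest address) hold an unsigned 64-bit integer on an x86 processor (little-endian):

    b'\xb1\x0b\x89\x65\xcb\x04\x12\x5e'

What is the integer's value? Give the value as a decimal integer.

6778485660774370225

Little-endian stores the least-significant byte at the lowest address.
Reassemble most-significant byte first: 5E 12 04 CB 65 89 0B B1 → 0x5E1204CB65890BB1.
0x5E1204CB65890BB1 = 6778485660774370225.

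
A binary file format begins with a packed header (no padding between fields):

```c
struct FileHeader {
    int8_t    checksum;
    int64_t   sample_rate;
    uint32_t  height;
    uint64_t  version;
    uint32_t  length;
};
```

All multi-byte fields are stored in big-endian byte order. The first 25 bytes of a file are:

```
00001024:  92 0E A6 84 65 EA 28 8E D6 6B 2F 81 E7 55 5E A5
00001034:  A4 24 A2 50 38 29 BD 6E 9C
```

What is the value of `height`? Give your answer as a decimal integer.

1798275559

`height` follows `checksum` (1 B), `sample_rate` (8 B), so it starts at offset 1 + 8 = 9 and occupies 4 bytes.
Bytes at offsets 9..12: 6B 2F 81 E7.
Big-endian stores the most-significant byte at the lowest address.
The bytes are already most-significant first: 0x6B2F81E7.
0x6B2F81E7 = 1798275559.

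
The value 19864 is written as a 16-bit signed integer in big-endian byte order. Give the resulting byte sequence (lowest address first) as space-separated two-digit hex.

4D 98

19864 in hexadecimal, padded to 16 bits, is 0x4D98.
Split into bytes (most-significant first): 4D 98.
In big-endian order the high byte comes first in memory.
So the memory order matches the most-significant-first order: 4D 98.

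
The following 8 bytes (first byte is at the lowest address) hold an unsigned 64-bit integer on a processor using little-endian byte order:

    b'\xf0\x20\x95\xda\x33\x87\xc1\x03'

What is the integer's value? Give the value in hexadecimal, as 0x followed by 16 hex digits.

0x03C18733DA9520F0

Little-endian stores the least-significant byte at the lowest address.
Reassemble most-significant byte first: 03 C1 87 33 DA 95 20 F0 → 0x03C18733DA9520F0.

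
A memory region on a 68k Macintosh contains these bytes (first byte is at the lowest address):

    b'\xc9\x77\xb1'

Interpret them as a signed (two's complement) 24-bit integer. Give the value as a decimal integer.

-3573839

Big-endian stores the most-significant byte at the lowest address.
The bytes are already most-significant first: 0xC977B1.
Top bit is set, so as a signed 24-bit value this is 0xC977B1 − 2^24 = -3573839.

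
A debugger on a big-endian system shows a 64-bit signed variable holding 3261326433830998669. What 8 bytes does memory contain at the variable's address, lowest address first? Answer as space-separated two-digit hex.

2D 42 8F 1C C1 16 92 8D

3261326433830998669 in hexadecimal, padded to 64 bits, is 0x2D428F1CC116928D.
Split into bytes (most-significant first): 2D 42 8F 1C C1 16 92 8D.
Big-endian stores the most-significant byte at the lowest address.
So the memory order matches the most-significant-first order: 2D 42 8F 1C C1 16 92 8D.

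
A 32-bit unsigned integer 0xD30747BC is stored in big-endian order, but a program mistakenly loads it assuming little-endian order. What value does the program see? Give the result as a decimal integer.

Stored big-endian, the bytes at ascending addresses are D3 07 47 BC.
Read back as little-endian, the first byte is least significant, giving 0xBC4707D3.
0xBC4707D3 = 3158771667.

3158771667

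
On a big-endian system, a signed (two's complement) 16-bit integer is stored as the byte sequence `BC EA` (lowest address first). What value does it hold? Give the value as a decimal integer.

Big-endian stores the most-significant byte at the lowest address.
The bytes are already most-significant first: 0xBCEA.
Top bit is set, so as a signed 16-bit value this is 0xBCEA − 2^16 = -17174.

-17174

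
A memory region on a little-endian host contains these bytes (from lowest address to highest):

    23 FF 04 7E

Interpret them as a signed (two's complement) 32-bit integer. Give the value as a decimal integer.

2114256675

In little-endian order the low byte comes first in memory.
Reassemble most-significant byte first: 7E 04 FF 23 → 0x7E04FF23.
0x7E04FF23 = 2114256675.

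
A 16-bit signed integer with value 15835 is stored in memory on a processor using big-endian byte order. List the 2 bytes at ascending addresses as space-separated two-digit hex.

3D DB

15835 in hexadecimal, padded to 16 bits, is 0x3DDB.
Split into bytes (most-significant first): 3D DB.
In big-endian order the high byte comes first in memory.
So the memory order matches the most-significant-first order: 3D DB.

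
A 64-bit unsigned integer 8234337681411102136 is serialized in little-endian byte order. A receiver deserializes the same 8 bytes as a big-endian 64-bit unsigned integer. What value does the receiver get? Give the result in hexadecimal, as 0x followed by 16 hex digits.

0xB8551F6D7E3E4672

8234337681411102136 in 64-bit hexadecimal is 0x72463E7E6D1F55B8.
Stored little-endian, the bytes at ascending addresses are B8 55 1F 6D 7E 3E 46 72.
Read back as big-endian, the last byte is least significant, giving 0xB8551F6D7E3E4672.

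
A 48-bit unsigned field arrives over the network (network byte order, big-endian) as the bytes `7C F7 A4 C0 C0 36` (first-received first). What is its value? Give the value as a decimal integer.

137403062861878

In big-endian order the high byte comes first in memory.
The bytes are already most-significant first: 0x7CF7A4C0C036.
0x7CF7A4C0C036 = 137403062861878.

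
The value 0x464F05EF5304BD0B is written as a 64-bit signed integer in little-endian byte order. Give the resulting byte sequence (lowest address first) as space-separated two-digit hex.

0B BD 04 53 EF 05 4F 46

Split into bytes (most-significant first): 46 4F 05 EF 53 04 BD 0B.
Little-endian stores the least-significant byte at the lowest address.
So at ascending addresses the bytes are 0B BD 04 53 EF 05 4F 46.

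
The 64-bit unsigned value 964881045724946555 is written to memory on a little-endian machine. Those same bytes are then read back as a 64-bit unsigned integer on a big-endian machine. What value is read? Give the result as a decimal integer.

8890371661198680845

964881045724946555 in 64-bit hexadecimal is 0x0D63F232ECF1607B.
Stored little-endian, the bytes at ascending addresses are 7B 60 F1 EC 32 F2 63 0D.
Read back as big-endian, the last byte is least significant, giving 0x7B60F1EC32F2630D.
0x7B60F1EC32F2630D = 8890371661198680845.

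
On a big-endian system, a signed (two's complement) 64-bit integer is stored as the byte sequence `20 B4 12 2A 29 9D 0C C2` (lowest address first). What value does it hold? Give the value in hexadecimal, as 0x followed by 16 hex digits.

In big-endian order the high byte comes first in memory.
The bytes are already most-significant first: 0x20B4122A299D0CC2.

0x20B4122A299D0CC2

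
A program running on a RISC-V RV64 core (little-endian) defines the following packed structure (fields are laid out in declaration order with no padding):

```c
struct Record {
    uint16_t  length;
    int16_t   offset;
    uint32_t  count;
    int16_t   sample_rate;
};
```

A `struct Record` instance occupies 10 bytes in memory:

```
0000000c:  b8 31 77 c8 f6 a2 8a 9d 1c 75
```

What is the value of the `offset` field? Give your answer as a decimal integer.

`offset` follows `length` (2 bytes), so it starts at byte offset 2 and occupies 2 bytes.
Bytes at offsets 2..3: 77 C8.
Little-endian stores the least-significant byte at the lowest address.
Reassemble most-significant byte first: C8 77 → 0xC877.
Top bit is set, so as a signed 16-bit value this is 0xC877 − 2^16 = -14217.

-14217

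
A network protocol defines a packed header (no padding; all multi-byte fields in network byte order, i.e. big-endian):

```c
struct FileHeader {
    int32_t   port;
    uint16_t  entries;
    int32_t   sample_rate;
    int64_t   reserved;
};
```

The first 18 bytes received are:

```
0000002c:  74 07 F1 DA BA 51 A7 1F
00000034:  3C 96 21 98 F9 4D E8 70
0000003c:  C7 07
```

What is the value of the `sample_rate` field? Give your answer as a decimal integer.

`sample_rate` follows `port` (4 B), `entries` (2 B), so it starts at offset 4 + 2 = 6 and occupies 4 bytes.
Bytes at offsets 6..9: A7 1F 3C 96.
In big-endian order the high byte comes first in memory.
The bytes are already most-significant first: 0xA71F3C96.
Top bit is set, so as a signed 32-bit value this is 0xA71F3C96 − 2^32 = -1491125098.

-1491125098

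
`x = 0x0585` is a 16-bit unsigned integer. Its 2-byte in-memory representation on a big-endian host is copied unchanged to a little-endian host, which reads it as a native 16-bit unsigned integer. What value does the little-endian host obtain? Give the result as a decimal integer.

34053

Stored big-endian, the bytes at ascending addresses are 05 85.
Read back as little-endian, the first byte is least significant, giving 0x8505.
0x8505 = 34053.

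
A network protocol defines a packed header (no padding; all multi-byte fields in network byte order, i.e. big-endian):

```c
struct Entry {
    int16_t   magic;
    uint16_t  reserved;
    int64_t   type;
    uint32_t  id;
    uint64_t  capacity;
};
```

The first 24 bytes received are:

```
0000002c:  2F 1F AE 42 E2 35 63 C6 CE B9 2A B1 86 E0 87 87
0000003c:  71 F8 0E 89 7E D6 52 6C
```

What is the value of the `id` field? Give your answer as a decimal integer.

2262861703

`id` follows `magic` (2 B), `reserved` (2 B), `type` (8 B), so it starts at offset 2 + 2 + 8 = 12 and occupies 4 bytes.
Bytes at offsets 12..15: 86 E0 87 87.
In big-endian order the high byte comes first in memory.
The bytes are already most-significant first: 0x86E08787.
0x86E08787 = 2262861703.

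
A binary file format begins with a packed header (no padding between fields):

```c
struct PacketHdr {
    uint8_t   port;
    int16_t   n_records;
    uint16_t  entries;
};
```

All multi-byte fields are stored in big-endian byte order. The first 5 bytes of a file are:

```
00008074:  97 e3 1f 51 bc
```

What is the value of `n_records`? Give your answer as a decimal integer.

-7393

`n_records` follows `port` (1 byte), so it starts at byte offset 1 and occupies 2 bytes.
Bytes at offsets 1..2: E3 1F.
In big-endian order the high byte comes first in memory.
The bytes are already most-significant first: 0xE31F.
Top bit is set, so as a signed 16-bit value this is 0xE31F − 2^16 = -7393.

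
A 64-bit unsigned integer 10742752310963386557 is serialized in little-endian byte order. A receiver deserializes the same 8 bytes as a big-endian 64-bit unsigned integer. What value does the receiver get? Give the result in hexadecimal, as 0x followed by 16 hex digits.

0xBDB8FA2C4FEC1595

10742752310963386557 in 64-bit hexadecimal is 0x9515EC4F2CFAB8BD.
Stored little-endian, the bytes at ascending addresses are BD B8 FA 2C 4F EC 15 95.
Read back as big-endian, the last byte is least significant, giving 0xBDB8FA2C4FEC1595.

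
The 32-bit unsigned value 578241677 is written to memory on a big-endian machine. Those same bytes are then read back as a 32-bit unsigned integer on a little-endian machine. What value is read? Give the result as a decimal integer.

2370074402

578241677 in 32-bit hexadecimal is 0x2277448D.
Stored big-endian, the bytes at ascending addresses are 22 77 44 8D.
Read back as little-endian, the first byte is least significant, giving 0x8D447722.
0x8D447722 = 2370074402.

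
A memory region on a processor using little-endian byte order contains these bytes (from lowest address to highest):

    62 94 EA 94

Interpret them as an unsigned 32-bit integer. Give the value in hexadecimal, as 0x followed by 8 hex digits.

0x94EA9462

Little-endian: lowest address holds the least-significant byte.
Reassemble most-significant byte first: 94 EA 94 62 → 0x94EA9462.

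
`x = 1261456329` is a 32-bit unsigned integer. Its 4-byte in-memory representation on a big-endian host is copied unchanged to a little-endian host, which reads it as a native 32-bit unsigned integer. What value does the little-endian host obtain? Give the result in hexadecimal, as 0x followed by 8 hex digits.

0xC94B304B

1261456329 in 32-bit hexadecimal is 0x4B304BC9.
Stored big-endian, the bytes at ascending addresses are 4B 30 4B C9.
Read back as little-endian, the first byte is least significant, giving 0xC94B304B.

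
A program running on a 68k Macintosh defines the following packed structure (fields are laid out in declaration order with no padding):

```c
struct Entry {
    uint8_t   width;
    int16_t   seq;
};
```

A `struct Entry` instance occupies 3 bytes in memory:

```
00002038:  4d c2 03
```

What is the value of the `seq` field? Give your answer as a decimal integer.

`seq` follows `width` (1 byte), so it starts at byte offset 1 and occupies 2 bytes.
Bytes at offsets 1..2: C2 03.
Big-endian stores the most-significant byte at the lowest address.
The bytes are already most-significant first: 0xC203.
Top bit is set, so as a signed 16-bit value this is 0xC203 − 2^16 = -15869.

-15869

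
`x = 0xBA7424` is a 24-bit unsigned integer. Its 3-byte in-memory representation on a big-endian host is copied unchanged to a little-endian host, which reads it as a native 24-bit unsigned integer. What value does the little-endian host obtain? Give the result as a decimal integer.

2389178

Stored big-endian, the bytes at ascending addresses are BA 74 24.
Read back as little-endian, the first byte is least significant, giving 0x2474BA.
0x2474BA = 2389178.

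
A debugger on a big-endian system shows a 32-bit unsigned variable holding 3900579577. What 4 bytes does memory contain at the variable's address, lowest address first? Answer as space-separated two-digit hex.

E8 7E 1E F9

3900579577 in hexadecimal, padded to 32 bits, is 0xE87E1EF9.
Split into bytes (most-significant first): E8 7E 1E F9.
Big-endian: lowest address holds the most-significant byte.
So the memory order matches the most-significant-first order: E8 7E 1E F9.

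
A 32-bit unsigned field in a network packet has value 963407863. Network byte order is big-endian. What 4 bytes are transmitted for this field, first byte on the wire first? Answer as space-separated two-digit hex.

963407863 in hexadecimal, padded to 32 bits, is 0x396C6FF7.
Split into bytes (most-significant first): 39 6C 6F F7.
Big-endian stores the most-significant byte at the lowest address.
So the memory order matches the most-significant-first order: 39 6C 6F F7.

39 6C 6F F7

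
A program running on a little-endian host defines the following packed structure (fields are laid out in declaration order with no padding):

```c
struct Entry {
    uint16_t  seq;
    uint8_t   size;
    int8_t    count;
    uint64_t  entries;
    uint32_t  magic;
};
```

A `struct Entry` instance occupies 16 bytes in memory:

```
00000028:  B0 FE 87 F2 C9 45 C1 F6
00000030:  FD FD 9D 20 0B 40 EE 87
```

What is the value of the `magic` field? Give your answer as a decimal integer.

2280538123

`magic` follows `seq` (2 B), `size` (1 B), `count` (1 B), `entries` (8 B), so it starts at offset 2 + 1 + 1 + 8 = 12 and occupies 4 bytes.
Bytes at offsets 12..15: 0B 40 EE 87.
Little-endian stores the least-significant byte at the lowest address.
Reassemble most-significant byte first: 87 EE 40 0B → 0x87EE400B.
0x87EE400B = 2280538123.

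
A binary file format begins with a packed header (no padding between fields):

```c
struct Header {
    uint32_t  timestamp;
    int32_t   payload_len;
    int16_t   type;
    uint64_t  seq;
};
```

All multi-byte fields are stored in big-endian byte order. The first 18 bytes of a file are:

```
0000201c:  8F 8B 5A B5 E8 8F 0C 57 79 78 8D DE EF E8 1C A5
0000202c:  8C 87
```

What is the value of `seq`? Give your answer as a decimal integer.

10222871984369667207

`seq` follows `timestamp` (4 B), `payload_len` (4 B), `type` (2 B), so it starts at offset 4 + 4 + 2 = 10 and occupies 8 bytes.
Bytes at offsets 10..17: 8D DE EF E8 1C A5 8C 87.
In big-endian order the high byte comes first in memory.
The bytes are already most-significant first: 0x8DDEEFE81CA58C87.
0x8DDEEFE81CA58C87 = 10222871984369667207.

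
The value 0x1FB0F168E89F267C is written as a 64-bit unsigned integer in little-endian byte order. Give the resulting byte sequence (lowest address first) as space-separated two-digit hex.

7C 26 9F E8 68 F1 B0 1F

Split into bytes (most-significant first): 1F B0 F1 68 E8 9F 26 7C.
Little-endian: lowest address holds the least-significant byte.
So at ascending addresses the bytes are 7C 26 9F E8 68 F1 B0 1F.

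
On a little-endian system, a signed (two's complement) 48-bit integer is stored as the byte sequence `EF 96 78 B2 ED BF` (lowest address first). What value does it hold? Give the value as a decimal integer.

Little-endian stores the least-significant byte at the lowest address.
Reassemble most-significant byte first: BF ED B2 78 96 EF → 0xBFEDB27896EF.
Top bit is set, so as a signed 48-bit value this is 0xBFEDB27896EF − 2^48 = -70447354308881.

-70447354308881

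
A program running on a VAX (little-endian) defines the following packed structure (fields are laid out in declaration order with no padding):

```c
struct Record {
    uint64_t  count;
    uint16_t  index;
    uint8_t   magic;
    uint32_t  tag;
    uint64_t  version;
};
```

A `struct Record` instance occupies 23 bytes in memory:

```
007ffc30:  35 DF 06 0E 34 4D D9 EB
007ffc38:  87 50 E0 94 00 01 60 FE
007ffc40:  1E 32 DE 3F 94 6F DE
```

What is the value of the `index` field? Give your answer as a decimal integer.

`index` follows `count` (8 bytes), so it starts at byte offset 8 and occupies 2 bytes.
Bytes at offsets 8..9: 87 50.
Little-endian stores the least-significant byte at the lowest address.
Reassemble most-significant byte first: 50 87 → 0x5087.
0x5087 = 20615.

20615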